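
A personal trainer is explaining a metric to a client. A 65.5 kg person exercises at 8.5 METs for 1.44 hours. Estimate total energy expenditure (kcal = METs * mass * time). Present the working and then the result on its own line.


Energy = METs * mass(kg) * time(h)
= 8.5 * 65.5 * 1.44
= 801.72 kcal

801.72 kcal


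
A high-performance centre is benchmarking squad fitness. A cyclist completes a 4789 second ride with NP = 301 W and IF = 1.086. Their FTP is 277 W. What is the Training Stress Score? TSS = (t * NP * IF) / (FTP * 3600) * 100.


t * NP * IF = 4789 * 301 * 1.086 = 1565457.054
FTP * 3600 = 997200
TSS = (1565457.054 / 997200) * 100 = 156.99

156.99 TSS


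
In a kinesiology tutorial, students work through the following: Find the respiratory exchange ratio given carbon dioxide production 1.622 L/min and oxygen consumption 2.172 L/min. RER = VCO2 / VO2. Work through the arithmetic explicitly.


VCO2 = 1.622 L/min
VO2 = 2.172 L/min
RER = 1.622 / 2.172 = 0.7468

0.7468


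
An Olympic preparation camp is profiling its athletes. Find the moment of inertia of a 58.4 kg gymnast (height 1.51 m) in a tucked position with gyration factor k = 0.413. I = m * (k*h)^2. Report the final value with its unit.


Radius of gyration = 0.413 * 1.51 = 0.62363 m
I = 58.4 * 0.62363^2
= 58.4 * 0.388914
= 22.713 kg*m^2

22.713 kg*m^2


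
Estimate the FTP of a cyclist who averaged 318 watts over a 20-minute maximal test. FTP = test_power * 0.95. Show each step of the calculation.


FTP = 318 * 0.95 = 302.1 W

302.1 W


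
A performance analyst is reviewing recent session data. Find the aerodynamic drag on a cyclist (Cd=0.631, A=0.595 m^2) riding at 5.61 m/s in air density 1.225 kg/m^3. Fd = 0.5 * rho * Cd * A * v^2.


Fd = 0.5 * 1.225 * 0.631 * 0.595 * 5.61^2
= 0.5 * 1.225 * 0.631 * 0.595 * 31.4721
= 7.237 N

7.237 N


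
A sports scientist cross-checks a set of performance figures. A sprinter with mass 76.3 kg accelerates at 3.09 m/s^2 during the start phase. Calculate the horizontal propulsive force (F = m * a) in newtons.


F = m * a
= 76.3 * 3.09
= 235.77 N

235.77 N


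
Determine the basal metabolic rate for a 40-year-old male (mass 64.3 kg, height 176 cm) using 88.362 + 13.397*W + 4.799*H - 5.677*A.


BMR = 88.362 + 13.397*64.3 + 4.799*176 - 5.677*40
= 1567.33 kcal/day

1567.33 kcal/day


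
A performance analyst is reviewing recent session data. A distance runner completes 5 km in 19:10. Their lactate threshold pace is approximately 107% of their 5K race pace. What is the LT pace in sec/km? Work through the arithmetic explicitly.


Convert to seconds: 19 min 10 s = 1150 s
Pace per km = 1150 / 5 = 230.0 s/km
LT pace = 230.0 * 1.07 = 246.1 s/km

246.1 s/km


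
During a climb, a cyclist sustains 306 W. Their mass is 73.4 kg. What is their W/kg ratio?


Power-to-weight = 306 W / 73.4 kg
= 4.169 W/kg

4.169 W/kg


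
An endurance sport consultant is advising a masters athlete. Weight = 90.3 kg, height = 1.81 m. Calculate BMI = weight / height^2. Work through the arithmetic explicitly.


height^2 = 1.81^2 = 3.2761
BMI = 90.3 / 3.2761 = 27.56 kg/m^2

27.56 kg/m^2


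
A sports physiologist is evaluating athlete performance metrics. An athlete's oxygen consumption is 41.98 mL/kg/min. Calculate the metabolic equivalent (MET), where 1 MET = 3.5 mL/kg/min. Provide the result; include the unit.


MET = VO2 / 3.5
= 41.98 / 3.5
= 11.99 METs

11.99 METs


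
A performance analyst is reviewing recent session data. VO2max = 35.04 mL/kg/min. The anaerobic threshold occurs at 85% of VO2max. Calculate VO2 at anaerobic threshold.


AT fraction = 85 / 100 = 0.85
AT VO2 = 35.04 * 0.85
= 29.78 mL/kg/min

29.78 mL/kg/min


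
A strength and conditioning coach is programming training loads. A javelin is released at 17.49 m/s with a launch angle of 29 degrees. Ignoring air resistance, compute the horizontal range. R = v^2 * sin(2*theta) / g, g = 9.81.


Launch speed squared = 305.9001
sin(2 * 29 deg) = 0.848048
Range = 305.9001 * 0.848048 / 9.81
= 26.444 m

26.444 m


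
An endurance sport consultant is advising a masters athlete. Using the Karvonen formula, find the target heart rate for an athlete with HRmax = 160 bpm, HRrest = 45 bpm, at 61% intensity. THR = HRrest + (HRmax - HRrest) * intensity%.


HRR = 160 - 45 = 115
THR = 45 + 115 * 0.61
= 45 + 70.15
= 115.15 bpm

115.15 bpm


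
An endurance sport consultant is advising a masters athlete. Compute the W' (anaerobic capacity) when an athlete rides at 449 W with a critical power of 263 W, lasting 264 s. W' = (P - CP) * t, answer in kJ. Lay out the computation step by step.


Above-CP power = 186 W
Duration = 264 s
W' = 186 * 264 = 49104 J
Convert: 49104 / 1000 = 49.104 kJ

49.104 kJ


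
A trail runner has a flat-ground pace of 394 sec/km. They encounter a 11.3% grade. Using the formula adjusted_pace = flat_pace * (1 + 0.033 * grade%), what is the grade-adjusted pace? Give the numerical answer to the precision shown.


Grade factor = 1 + 0.033 * 11.3 = 1.3729
Adjusted = 394 * 1.3729 = 540.92 sec/km

540.92 s/km


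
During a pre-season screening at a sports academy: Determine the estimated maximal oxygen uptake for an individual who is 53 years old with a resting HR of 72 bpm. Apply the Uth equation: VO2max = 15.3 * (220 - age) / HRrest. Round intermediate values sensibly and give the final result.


HRmax = 220 - 53 = 167
VO2max = 15.3 * (167 / 72)
= 15.3 * 2.3194
= 35.49 mL/kg/min

35.49 mL/kg/min


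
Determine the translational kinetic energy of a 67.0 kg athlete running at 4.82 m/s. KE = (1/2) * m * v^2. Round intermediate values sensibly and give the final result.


KE = 0.5 * m * v^2
= 0.5 * 67.0 * 4.82^2
= 0.5 * 67.0 * 23.2324
= 778.29 J

778.29 J


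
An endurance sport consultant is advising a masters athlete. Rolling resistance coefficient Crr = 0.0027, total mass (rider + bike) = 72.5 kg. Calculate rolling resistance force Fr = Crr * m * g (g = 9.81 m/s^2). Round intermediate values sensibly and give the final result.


Fr = Crr * m * g
= 0.0027 * 72.5 * 9.81
= 1.92 N

1.92 N


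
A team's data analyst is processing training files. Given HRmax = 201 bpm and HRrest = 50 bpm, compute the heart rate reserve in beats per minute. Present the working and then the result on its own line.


Heart rate reserve = maximum HR minus resting HR
HRR = 201 - 50 = 151 bpm

151 bpm


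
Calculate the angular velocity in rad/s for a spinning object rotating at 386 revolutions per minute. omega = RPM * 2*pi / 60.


omega = RPM * 2*pi / 60
= 386 * 6.28318531 / 60
= 40.422 rad/s

40.422 rad/s


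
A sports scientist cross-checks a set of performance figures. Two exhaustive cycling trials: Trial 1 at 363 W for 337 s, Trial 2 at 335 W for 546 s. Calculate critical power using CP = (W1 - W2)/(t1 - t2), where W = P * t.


W1 = 363 * 337 = 122331 J
W2 = 335 * 546 = 182910 J
CP = (122331 - 182910) / (337 - 546)
= -60579 / -209
= 289.85 W

289.85 W


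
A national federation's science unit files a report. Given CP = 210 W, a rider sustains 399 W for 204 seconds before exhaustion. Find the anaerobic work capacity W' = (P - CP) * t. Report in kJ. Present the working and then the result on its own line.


Excess power = 399 - 210 = 189 W
Work above CP = 189 * 204 = 38556 J
W' = 38.556 kJ

38.556 kJ


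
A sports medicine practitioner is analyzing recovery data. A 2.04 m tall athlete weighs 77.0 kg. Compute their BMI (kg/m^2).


height^2 = 4.1616 m^2
BMI = 77.0 / 4.1616 = 18.5 kg/m^2

18.5 kg/m^2


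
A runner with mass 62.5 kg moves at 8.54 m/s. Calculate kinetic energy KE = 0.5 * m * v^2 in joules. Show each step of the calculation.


v^2 = 8.54^2 = 72.9316
KE = 0.5 * 62.5 * 72.9316
= 2279.11 J

2279.11 J


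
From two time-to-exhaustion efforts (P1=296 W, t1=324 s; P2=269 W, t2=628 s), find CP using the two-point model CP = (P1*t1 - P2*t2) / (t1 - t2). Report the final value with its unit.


Work in trial 1 = 95904 J
Work in trial 2 = 168932 J
Delta work = -73028 J
Delta time = -304 s
CP = -73028 / -304 = 240.22 W

240.22 W


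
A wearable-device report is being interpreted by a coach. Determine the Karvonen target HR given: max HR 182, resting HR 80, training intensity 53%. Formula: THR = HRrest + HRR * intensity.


HRR = HRmax - HRrest = 182 - 80 = 102
THR = 80 + 102 * 0.53
= 134.06 bpm

134.06 bpm


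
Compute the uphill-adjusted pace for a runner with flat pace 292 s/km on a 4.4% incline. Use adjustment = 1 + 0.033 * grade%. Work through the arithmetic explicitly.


Adjustment factor = 1 + 0.033 * 4.4 = 1.1452
Grade-adjusted pace = 292 * 1.1452 = 334.4 s/km

334.4 s/km


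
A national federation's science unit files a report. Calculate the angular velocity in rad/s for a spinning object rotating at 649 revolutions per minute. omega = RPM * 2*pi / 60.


omega = RPM * 2*pi / 60
= 649 * 6.28318531 / 60
= 67.963 rad/s

67.963 rad/s


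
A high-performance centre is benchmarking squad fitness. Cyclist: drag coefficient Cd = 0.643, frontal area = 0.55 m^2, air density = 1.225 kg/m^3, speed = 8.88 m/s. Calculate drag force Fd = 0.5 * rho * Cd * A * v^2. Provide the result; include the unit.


v^2 = 8.88^2 = 78.8544
Fd = 0.5 * 1.225 * 0.643 * 0.55 * 78.8544
= 17.081 N

17.081 N


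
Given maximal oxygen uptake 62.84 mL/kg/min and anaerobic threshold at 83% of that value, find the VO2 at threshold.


Percentage as decimal = 0.83
VO2 at AT = 62.84 * 0.83 = 52.16 mL/kg/min

52.16 mL/kg/min


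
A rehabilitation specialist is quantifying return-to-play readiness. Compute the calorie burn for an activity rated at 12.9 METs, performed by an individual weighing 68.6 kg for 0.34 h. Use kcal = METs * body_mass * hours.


Product of METs and mass = 12.9 * 68.6 = 884.94
Total kcal = 884.94 * 0.34 = 300.88 kcal

300.88 kcal


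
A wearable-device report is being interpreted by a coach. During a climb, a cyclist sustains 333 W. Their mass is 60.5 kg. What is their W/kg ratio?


Power-to-weight = 333 W / 60.5 kg
= 5.504 W/kg

5.504 W/kg


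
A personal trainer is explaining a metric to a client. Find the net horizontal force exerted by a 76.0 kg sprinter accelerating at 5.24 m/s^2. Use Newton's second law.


Newton's second law: F = m * a
F = 76.0 * 5.24 = 398.24 N

398.24 N


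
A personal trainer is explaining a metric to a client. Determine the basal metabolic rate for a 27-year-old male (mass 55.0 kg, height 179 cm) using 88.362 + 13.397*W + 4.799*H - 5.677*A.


BMR = 88.362 + 13.397*55.0 + 4.799*179 - 5.677*27
= 1530.94 kcal/day

1530.94 kcal/day


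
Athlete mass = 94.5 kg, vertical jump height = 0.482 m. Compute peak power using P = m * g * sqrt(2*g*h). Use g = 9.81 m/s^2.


sqrt(2 * 9.81 * 0.482) = sqrt(9.45684) = 3.075198 m/s
P = 94.5 * 9.81 * 3.075198
= 2850.85 W

2850.85 W


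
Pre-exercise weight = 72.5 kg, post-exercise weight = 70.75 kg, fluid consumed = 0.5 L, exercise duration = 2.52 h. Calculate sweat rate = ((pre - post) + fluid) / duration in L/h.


Weight loss = 72.5 - 70.75 = 1.75 kg (approx L)
Total sweat = 1.75 + 0.5 = 2.25 L
Sweat rate = 2.25 / 2.52 = 0.893 L/h

0.893 L/h


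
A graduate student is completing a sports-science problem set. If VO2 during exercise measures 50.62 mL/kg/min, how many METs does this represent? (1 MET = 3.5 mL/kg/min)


METs = VO2 / 3.5 = 50.62 / 3.5 = 14.46

14.46 METs


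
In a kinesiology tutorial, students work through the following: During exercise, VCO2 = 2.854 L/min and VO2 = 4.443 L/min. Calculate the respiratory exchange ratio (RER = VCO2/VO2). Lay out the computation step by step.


RER = VCO2 / VO2
= 2.854 / 4.443
= 0.6424

0.6424


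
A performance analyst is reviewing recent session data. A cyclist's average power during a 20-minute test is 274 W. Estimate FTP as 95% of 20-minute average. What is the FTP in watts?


FTP = 20-min power * 0.95
= 274 * 0.95
= 260.3 W

260.3 W


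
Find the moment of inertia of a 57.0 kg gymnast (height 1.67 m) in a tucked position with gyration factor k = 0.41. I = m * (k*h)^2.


Radius of gyration = 0.41 * 1.67 = 0.6847 m
I = 57.0 * 0.6847^2
= 57.0 * 0.468814
= 26.722 kg*m^2

26.722 kg*m^2


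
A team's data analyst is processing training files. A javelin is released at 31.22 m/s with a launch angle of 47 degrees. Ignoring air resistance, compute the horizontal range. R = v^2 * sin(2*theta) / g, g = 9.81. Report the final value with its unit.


Launch speed squared = 974.6884
sin(2 * 47 deg) = 0.997564
Range = 974.6884 * 0.997564 / 9.81
= 99.115 m

99.115 m


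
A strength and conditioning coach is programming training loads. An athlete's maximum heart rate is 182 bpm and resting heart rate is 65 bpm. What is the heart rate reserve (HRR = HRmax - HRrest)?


HRR = HRmax - HRrest
= 182 - 65
= 117 bpm

117 bpm


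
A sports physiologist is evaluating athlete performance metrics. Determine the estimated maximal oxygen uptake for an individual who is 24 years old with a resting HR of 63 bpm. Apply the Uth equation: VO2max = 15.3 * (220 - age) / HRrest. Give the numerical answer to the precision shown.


HRmax = 220 - 24 = 196
VO2max = 15.3 * (196 / 63)
= 15.3 * 3.1111
= 47.6 mL/kg/min

47.6 mL/kg/min


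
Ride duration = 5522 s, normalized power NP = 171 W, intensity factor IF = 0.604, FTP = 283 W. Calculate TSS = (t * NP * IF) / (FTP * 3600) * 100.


Numerator = 5522 * 171 * 0.604 = 570334.248
Denominator = 283 * 3600 = 1018800
TSS = 570334.248 / 1018800 * 100
= 55.98

55.98 TSS


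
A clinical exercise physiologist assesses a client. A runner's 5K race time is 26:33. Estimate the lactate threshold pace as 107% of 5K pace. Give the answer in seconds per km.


Total race time = 26*60 + 33 = 1593 seconds
5K pace = 1593 / 5 = 318.6 sec/km
LT pace = 318.6 * 1.07 = 340.9 sec/km

340.9 s/km


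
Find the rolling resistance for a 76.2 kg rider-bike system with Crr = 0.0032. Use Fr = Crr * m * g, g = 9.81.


m * g = 76.2 * 9.81 = 747.522 N
Fr = 0.0032 * 747.522 = 2.392 N

2.392 N


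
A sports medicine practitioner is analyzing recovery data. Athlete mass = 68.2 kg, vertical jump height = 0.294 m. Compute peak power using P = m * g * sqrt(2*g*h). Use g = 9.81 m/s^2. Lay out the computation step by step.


sqrt(2 * 9.81 * 0.294) = sqrt(5.76828) = 2.401724 m/s
P = 68.2 * 9.81 * 2.401724
= 1606.85 W

1606.85 W


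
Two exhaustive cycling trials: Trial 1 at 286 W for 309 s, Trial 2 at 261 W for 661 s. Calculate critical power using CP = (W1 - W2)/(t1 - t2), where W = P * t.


W1 = 286 * 309 = 88374 J
W2 = 261 * 661 = 172521 J
CP = (88374 - 172521) / (309 - 661)
= -84147 / -352
= 239.05 W

239.05 W


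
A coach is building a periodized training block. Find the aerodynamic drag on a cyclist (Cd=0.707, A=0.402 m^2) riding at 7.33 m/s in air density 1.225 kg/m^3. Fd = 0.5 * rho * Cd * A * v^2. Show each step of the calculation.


Fd = 0.5 * 1.225 * 0.707 * 0.402 * 7.33^2
= 0.5 * 1.225 * 0.707 * 0.402 * 53.7289
= 9.353 N

9.353 N


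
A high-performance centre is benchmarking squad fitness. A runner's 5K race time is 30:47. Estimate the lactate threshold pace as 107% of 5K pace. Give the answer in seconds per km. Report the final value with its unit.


Total race time = 30*60 + 47 = 1847 seconds
5K pace = 1847 / 5 = 369.4 sec/km
LT pace = 369.4 * 1.07 = 395.26 sec/km

395.26 s/km


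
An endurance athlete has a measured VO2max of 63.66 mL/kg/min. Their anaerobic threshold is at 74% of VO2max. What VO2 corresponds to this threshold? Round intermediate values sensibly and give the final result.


Anaerobic threshold VO2 = VO2max * 74%
= 63.66 * 0.74
= 47.11 mL/kg/min

47.11 mL/kg/min


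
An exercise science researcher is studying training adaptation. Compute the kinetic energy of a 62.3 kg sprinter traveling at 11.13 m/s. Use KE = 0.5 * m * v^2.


Velocity squared = 123.8769
KE = 0.5 * 62.3 * 123.8769 = 3858.77 J

3858.77 J


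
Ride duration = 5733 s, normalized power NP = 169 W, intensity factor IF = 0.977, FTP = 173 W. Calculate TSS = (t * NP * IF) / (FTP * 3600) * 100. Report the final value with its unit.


Numerator = 5733 * 169 * 0.977 = 946592.829
Denominator = 173 * 3600 = 622800
TSS = 946592.829 / 622800 * 100
= 151.99

151.99 TSS


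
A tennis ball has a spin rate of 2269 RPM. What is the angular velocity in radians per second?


Convert RPM to rad/s: multiply by 2*pi and divide by 60
omega = 2269 * 2 * pi / 60
= 237.609 rad/s

237.609 rad/s


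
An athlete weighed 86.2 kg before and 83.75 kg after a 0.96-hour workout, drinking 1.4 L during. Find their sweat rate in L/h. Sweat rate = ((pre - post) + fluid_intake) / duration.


Body mass change = 2.45 kg
Total sweat loss = 2.45 + 1.4 = 3.85 L
Rate = 3.85 / 0.96 = 4.01 L/h

4.01 L/h


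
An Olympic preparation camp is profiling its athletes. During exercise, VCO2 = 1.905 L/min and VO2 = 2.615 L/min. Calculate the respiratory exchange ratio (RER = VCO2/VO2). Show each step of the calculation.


RER = VCO2 / VO2
= 1.905 / 2.615
= 0.7285

0.7285


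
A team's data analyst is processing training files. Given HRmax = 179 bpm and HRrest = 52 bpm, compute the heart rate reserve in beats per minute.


Heart rate reserve = maximum HR minus resting HR
HRR = 179 - 52 = 127 bpm

127 bpm


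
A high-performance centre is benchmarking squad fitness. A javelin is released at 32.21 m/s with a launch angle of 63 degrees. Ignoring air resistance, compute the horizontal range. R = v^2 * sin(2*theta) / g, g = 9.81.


Launch speed squared = 1037.4841
sin(2 * 63 deg) = 0.809017
Range = 1037.4841 * 0.809017 / 9.81
= 85.56 m

85.56 m


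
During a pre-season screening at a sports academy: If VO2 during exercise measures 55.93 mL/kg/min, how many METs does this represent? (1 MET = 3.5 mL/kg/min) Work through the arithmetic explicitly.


METs = VO2 / 3.5 = 55.93 / 3.5 = 15.98

15.98 METs


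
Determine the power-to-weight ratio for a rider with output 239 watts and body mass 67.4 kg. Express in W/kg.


P/W = 239 / 67.4 = 3.546 W/kg

3.546 W/kg


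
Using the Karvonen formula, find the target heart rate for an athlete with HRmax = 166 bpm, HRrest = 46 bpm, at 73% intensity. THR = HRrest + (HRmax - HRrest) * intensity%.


HRR = 166 - 46 = 120
THR = 46 + 120 * 0.73
= 46 + 87.6
= 133.6 bpm

133.6 bpm


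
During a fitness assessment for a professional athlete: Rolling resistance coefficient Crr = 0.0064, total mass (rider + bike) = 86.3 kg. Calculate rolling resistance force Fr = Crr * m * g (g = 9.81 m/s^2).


Fr = Crr * m * g
= 0.0064 * 86.3 * 9.81
= 5.418 N

5.418 N


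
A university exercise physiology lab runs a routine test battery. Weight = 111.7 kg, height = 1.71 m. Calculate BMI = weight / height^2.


height^2 = 1.71^2 = 2.9241
BMI = 111.7 / 2.9241 = 38.2 kg/m^2

38.2 kg/m^2


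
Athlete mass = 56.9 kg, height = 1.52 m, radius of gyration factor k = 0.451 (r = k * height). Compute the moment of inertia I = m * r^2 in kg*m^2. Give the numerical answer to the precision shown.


r = k * height = 0.451 * 1.52 = 0.68552 m
r^2 = 0.68552^2 = 0.469938
I = 56.9 * 0.469938 = 26.739 kg*m^2

26.739 kg*m^2


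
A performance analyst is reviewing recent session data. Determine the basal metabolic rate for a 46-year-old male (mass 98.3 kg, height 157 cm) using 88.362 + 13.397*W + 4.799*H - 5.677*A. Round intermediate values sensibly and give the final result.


BMR = 88.362 + 13.397*98.3 + 4.799*157 - 5.677*46
= 1897.59 kcal/day

1897.59 kcal/day


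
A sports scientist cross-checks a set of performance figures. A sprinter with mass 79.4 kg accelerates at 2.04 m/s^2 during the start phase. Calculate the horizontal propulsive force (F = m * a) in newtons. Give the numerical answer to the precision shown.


F = m * a
= 79.4 * 2.04
= 161.98 N

161.98 N


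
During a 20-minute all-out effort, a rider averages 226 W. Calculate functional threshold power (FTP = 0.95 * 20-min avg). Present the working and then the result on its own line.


FTP = 0.95 * 226
= 214.7 W

214.7 W


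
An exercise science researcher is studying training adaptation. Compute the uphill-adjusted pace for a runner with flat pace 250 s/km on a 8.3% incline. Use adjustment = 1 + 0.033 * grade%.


Adjustment factor = 1 + 0.033 * 8.3 = 1.2739
Grade-adjusted pace = 250 * 1.2739 = 318.48 s/km

318.48 s/km


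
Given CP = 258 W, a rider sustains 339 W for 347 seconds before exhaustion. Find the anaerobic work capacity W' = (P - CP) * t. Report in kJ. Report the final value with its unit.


Excess power = 339 - 258 = 81 W
Work above CP = 81 * 347 = 28107 J
W' = 28.107 kJ

28.107 kJ


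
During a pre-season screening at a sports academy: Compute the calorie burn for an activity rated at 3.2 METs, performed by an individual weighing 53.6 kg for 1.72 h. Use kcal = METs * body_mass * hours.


Product of METs and mass = 3.2 * 53.6 = 171.52
Total kcal = 171.52 * 1.72 = 295.01 kcal

295.01 kcal


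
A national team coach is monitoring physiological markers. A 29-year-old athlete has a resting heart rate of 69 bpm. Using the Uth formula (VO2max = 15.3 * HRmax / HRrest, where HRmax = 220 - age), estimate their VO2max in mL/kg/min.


HRmax = 220 - 29 = 191 bpm
Ratio = HRmax / HRrest = 191 / 69 = 2.7681
VO2max = 15.3 * 2.7681 = 42.35 mL/kg/min

42.35 mL/kg/min


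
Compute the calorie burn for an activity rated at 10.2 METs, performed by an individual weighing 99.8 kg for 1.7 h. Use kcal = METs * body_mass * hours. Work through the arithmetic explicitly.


Product of METs and mass = 10.2 * 99.8 = 1017.96
Total kcal = 1017.96 * 1.7 = 1730.53 kcal

1730.53 kcal


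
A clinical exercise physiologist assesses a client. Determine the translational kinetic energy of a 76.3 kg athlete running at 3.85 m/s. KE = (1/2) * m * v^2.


KE = 0.5 * m * v^2
= 0.5 * 76.3 * 3.85^2
= 0.5 * 76.3 * 14.8225
= 565.48 J

565.48 J


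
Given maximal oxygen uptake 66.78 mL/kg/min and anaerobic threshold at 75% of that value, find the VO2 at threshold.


Percentage as decimal = 0.75
VO2 at AT = 66.78 * 0.75 = 50.09 mL/kg/min

50.09 mL/kg/min


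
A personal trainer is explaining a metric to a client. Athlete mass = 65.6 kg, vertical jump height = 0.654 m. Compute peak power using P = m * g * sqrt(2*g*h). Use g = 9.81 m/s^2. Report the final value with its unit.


sqrt(2 * 9.81 * 0.654) = sqrt(12.83148) = 3.582106 m/s
P = 65.6 * 9.81 * 3.582106
= 2305.21 W

2305.21 W


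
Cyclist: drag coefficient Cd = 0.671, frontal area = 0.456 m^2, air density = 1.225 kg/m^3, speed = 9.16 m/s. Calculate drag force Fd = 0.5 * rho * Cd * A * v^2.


v^2 = 9.16^2 = 83.9056
Fd = 0.5 * 1.225 * 0.671 * 0.456 * 83.9056
= 15.725 N

15.725 N


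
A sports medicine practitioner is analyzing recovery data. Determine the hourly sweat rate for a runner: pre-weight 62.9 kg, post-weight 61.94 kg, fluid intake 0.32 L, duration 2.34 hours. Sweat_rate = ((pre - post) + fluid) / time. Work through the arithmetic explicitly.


Mass lost = 62.9 - 61.94 = 0.96 kg
Add fluid consumed: 0.96 + 0.32 = 1.28 L total sweat
Sweat rate = 1.28 / 2.34 = 0.547 L/h

0.547 L/h


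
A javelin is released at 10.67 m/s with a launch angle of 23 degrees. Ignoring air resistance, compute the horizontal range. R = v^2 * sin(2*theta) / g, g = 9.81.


Launch speed squared = 113.8489
sin(2 * 23 deg) = 0.71934
Range = 113.8489 * 0.71934 / 9.81
= 8.348 m

8.348 m


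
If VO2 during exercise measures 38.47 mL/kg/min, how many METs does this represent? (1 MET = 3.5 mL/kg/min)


METs = VO2 / 3.5 = 38.47 / 3.5 = 10.99

10.99 METs


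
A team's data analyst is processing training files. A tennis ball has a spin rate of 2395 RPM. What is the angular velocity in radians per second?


Convert RPM to rad/s: multiply by 2*pi and divide by 60
omega = 2395 * 2 * pi / 60
= 250.804 rad/s

250.804 rad/s


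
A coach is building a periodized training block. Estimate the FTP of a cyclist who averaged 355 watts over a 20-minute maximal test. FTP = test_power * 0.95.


FTP = 355 * 0.95 = 337.25 W

337.25 W


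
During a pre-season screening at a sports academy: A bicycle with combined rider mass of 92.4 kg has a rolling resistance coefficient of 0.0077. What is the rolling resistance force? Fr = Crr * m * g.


Fr = 0.0077 * 92.4 * 9.81
= 0.71148 * 9.81
= 6.98 N

6.98 N


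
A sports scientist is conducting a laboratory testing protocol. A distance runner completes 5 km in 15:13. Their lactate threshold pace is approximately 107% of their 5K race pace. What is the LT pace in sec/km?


Convert to seconds: 15 min 13 s = 913 s
Pace per km = 913 / 5 = 182.6 s/km
LT pace = 182.6 * 1.07 = 195.38 s/km

195.38 s/km


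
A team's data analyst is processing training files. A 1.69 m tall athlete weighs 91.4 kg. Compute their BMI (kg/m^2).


height^2 = 2.8561 m^2
BMI = 91.4 / 2.8561 = 32.0 kg/m^2

32.0 kg/m^2


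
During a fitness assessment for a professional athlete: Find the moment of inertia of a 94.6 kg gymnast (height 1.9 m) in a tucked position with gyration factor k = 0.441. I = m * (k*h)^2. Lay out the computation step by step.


Radius of gyration = 0.441 * 1.9 = 0.8379 m
I = 94.6 * 0.8379^2
= 94.6 * 0.702076
= 66.416 kg*m^2

66.416 kg*m^2


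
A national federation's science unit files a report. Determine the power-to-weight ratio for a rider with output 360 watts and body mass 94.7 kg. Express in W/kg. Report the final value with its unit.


P/W = 360 / 94.7 = 3.801 W/kg

3.801 W/kg


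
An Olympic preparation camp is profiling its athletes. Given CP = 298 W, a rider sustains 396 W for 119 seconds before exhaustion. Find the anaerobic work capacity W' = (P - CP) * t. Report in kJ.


Excess power = 396 - 298 = 98 W
Work above CP = 98 * 119 = 11662 J
W' = 11.662 kJ

11.662 kJ


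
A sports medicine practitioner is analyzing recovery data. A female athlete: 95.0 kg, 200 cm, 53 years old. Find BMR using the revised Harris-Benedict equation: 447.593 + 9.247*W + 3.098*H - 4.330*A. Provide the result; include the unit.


Intercept = 447.593
Weight contribution = 9.247 * 95.0 = 878.465
Height contribution = 3.098 * 200 = 619.6
Age contribution = 4.33 * 53 = 229.49
BMR = 447.593 + 878.465 + 619.6 - 229.49
= 1716.17 kcal/day

1716.17 kcal/day


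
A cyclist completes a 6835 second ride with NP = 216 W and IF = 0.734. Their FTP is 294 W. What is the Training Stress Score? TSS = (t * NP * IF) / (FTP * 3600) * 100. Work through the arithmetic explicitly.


t * NP * IF = 6835 * 216 * 0.734 = 1083648.24
FTP * 3600 = 1058400
TSS = (1083648.24 / 1058400) * 100 = 102.39

102.39 TSS


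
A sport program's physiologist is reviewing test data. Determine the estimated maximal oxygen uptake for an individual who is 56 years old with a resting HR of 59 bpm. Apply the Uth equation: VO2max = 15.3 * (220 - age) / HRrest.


HRmax = 220 - 56 = 164
VO2max = 15.3 * (164 / 59)
= 15.3 * 2.7797
= 42.53 mL/kg/min

42.53 mL/kg/min


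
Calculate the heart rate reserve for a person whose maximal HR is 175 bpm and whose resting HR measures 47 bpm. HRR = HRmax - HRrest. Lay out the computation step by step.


HRmax = 175 bpm
HRrest = 47 bpm
HRR = 175 - 47 = 128 bpm

128 bpm


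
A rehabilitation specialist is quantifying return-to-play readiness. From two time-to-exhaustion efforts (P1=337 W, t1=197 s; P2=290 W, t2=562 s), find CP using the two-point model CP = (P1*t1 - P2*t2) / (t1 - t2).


Work in trial 1 = 66389 J
Work in trial 2 = 162980 J
Delta work = -96591 J
Delta time = -365 s
CP = -96591 / -365 = 264.63 W

264.63 W


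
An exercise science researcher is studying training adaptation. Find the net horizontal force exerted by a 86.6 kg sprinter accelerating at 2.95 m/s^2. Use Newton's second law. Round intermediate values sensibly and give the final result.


Newton's second law: F = m * a
F = 86.6 * 2.95 = 255.47 N

255.47 N


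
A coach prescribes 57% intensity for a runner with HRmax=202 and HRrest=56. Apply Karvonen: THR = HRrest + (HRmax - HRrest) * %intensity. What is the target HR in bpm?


Heart rate reserve = 202 - 56 = 146
Intensity fraction = 57 / 100 = 0.57
THR = 56 + 146 * 0.57 = 139.22 bpm

139.22 bpm


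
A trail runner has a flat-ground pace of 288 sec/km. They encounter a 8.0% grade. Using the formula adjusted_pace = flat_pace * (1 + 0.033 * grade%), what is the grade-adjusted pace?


Grade factor = 1 + 0.033 * 8.0 = 1.264
Adjusted = 288 * 1.264 = 364.03 sec/km

364.03 s/km


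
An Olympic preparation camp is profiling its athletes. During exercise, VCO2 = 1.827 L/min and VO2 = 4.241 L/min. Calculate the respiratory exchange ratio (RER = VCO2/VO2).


RER = VCO2 / VO2
= 1.827 / 4.241
= 0.4308

0.4308


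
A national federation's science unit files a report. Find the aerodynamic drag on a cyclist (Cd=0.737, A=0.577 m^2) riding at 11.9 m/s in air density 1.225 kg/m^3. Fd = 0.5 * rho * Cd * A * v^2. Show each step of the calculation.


Fd = 0.5 * 1.225 * 0.737 * 0.577 * 11.9^2
= 0.5 * 1.225 * 0.737 * 0.577 * 141.61
= 36.884 N

36.884 N


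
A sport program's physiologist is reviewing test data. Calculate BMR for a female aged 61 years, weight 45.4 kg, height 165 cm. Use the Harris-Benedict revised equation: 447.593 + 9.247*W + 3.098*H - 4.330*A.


Substituting values:
W term = 9.247 * 45.4 = 419.8138
H term = 3.098 * 165 = 511.17
A term = 4.330 * 61 = 264.13
BMR = 1114.45 kcal/day

1114.45 kcal/day


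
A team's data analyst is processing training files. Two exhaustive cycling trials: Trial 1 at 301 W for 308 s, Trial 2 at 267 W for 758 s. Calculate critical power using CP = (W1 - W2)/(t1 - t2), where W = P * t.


W1 = 301 * 308 = 92708 J
W2 = 267 * 758 = 202386 J
CP = (92708 - 202386) / (308 - 758)
= -109678 / -450
= 243.73 W

243.73 W


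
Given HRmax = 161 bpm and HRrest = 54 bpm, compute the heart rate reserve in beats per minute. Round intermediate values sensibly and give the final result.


Heart rate reserve = maximum HR minus resting HR
HRR = 161 - 54 = 107 bpm

107 bpm


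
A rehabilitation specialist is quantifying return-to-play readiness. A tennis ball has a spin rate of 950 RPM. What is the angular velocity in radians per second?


Convert RPM to rad/s: multiply by 2*pi and divide by 60
omega = 950 * 2 * pi / 60
= 99.484 rad/s

99.484 rad/s


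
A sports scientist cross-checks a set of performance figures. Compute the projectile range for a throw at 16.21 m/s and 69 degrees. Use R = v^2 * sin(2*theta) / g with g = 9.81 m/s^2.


Two times the angle = 138 degrees
sin(138) = 0.669131
R = 262.7641 * 0.669131 / 9.81 = 17.923 m

17.923 m


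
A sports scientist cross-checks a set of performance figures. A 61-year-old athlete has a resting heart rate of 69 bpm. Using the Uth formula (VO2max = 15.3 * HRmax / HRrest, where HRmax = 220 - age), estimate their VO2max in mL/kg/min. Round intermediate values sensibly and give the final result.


HRmax = 220 - 61 = 159 bpm
Ratio = HRmax / HRrest = 159 / 69 = 2.3043
VO2max = 15.3 * 2.3043 = 35.26 mL/kg/min

35.26 mL/kg/min


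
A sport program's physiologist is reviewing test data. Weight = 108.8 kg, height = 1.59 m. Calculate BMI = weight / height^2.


height^2 = 1.59^2 = 2.5281
BMI = 108.8 / 2.5281 = 43.04 kg/m^2

43.04 kg/m^2


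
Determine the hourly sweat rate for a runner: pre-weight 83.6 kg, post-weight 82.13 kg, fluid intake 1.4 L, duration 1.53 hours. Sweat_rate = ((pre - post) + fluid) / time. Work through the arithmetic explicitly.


Mass lost = 83.6 - 82.13 = 1.47 kg
Add fluid consumed: 1.47 + 1.4 = 2.87 L total sweat
Sweat rate = 2.87 / 1.53 = 1.876 L/h

1.876 L/h


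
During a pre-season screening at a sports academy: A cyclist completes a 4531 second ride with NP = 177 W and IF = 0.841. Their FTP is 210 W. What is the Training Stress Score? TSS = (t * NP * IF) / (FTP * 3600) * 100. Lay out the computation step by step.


t * NP * IF = 4531 * 177 * 0.841 = 674471.067
FTP * 3600 = 756000
TSS = (674471.067 / 756000) * 100 = 89.22

89.22 TSS


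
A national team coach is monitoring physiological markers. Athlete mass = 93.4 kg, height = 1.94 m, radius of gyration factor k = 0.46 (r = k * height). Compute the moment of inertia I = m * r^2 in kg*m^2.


r = k * height = 0.46 * 1.94 = 0.8924 m
r^2 = 0.8924^2 = 0.796378
I = 93.4 * 0.796378 = 74.382 kg*m^2

74.382 kg*m^2


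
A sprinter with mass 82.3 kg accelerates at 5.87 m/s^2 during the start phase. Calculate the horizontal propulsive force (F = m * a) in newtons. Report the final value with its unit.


F = m * a
= 82.3 * 5.87
= 483.1 N

483.1 N


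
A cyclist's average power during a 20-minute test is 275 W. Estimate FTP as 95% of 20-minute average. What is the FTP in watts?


FTP = 20-min power * 0.95
= 275 * 0.95
= 261.25 W

261.25 W


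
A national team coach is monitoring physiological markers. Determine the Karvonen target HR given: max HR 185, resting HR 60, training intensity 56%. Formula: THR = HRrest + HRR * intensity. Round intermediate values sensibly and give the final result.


HRR = HRmax - HRrest = 185 - 60 = 125
THR = 60 + 125 * 0.56
= 130.0 bpm

130.0 bpm


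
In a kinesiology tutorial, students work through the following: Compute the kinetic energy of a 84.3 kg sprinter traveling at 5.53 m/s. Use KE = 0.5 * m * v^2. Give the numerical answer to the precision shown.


Velocity squared = 30.5809
KE = 0.5 * 84.3 * 30.5809 = 1288.98 J

1288.98 J


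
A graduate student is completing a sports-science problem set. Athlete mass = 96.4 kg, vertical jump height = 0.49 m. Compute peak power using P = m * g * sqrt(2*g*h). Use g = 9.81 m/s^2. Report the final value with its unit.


sqrt(2 * 9.81 * 0.49) = sqrt(9.6138) = 3.100613 m/s
P = 96.4 * 9.81 * 3.100613
= 2932.2 W

2932.2 W


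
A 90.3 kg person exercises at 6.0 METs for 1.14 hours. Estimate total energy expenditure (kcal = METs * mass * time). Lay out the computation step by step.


Energy = METs * mass(kg) * time(h)
= 6.0 * 90.3 * 1.14
= 617.65 kcal

617.65 kcal


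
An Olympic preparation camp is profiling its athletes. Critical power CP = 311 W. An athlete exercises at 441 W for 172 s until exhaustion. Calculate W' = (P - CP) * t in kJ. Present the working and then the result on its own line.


P - CP = 441 - 311 = 130 W
W' = 130 * 172 = 22360 J
= 22360 / 1000 = 22.36 kJ

22.36 kJ


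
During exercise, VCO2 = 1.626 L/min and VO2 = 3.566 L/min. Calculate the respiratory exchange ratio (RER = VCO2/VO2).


RER = VCO2 / VO2
= 1.626 / 3.566
= 0.456

0.456


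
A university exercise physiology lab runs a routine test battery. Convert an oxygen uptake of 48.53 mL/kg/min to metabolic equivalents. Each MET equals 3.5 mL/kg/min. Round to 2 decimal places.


One MET = 3.5 mL/kg/min
Number of METs = 48.53 / 3.5
= 13.87 METs

13.87 METs


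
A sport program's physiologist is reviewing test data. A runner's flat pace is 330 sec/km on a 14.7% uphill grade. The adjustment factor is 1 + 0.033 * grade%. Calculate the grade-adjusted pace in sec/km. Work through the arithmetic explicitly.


Factor = 1 + 0.033 * 14.7 = 1.4851
Adjusted pace = 330 * 1.4851
= 490.08 sec/km

490.08 s/km


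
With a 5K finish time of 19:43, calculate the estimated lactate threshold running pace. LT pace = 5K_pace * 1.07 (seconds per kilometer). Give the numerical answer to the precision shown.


Race duration = 1183 s for 5 km
Average pace = 1183 / 5 = 236.6 s/km
LT pace = 236.6 * 1.07
= 253.16 s/km

253.16 s/km


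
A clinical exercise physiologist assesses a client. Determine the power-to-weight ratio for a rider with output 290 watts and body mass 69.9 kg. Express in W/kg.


P/W = 290 / 69.9 = 4.149 W/kg

4.149 W/kg


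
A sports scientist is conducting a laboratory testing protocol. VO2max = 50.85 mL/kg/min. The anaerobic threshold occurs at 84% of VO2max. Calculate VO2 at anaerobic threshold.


AT fraction = 84 / 100 = 0.84
AT VO2 = 50.85 * 0.84
= 42.71 mL/kg/min

42.71 mL/kg/min


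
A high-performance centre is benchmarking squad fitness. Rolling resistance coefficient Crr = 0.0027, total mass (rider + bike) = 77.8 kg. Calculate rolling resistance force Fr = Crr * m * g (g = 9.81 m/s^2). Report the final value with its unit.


Fr = Crr * m * g
= 0.0027 * 77.8 * 9.81
= 2.061 N

2.061 N


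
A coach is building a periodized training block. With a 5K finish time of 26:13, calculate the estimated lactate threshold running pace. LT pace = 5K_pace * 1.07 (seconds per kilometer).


Race duration = 1573 s for 5 km
Average pace = 1573 / 5 = 314.6 s/km
LT pace = 314.6 * 1.07
= 336.62 s/km

336.62 s/km


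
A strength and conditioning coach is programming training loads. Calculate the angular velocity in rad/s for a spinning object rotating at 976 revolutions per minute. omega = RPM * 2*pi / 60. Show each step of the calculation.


omega = RPM * 2*pi / 60
= 976 * 6.28318531 / 60
= 102.206 rad/s

102.206 rad/s


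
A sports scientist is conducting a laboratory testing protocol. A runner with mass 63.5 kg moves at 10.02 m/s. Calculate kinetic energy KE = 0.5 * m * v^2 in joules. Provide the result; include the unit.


v^2 = 10.02^2 = 100.4004
KE = 0.5 * 63.5 * 100.4004
= 3187.71 J

3187.71 J


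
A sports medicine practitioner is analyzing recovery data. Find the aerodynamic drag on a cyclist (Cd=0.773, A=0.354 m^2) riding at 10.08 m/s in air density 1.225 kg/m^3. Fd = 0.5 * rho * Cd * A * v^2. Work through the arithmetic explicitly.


Fd = 0.5 * 1.225 * 0.773 * 0.354 * 10.08^2
= 0.5 * 1.225 * 0.773 * 0.354 * 101.6064
= 17.03 N

17.03 N


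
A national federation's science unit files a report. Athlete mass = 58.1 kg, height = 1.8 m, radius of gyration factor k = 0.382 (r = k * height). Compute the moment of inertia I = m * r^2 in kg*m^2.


r = k * height = 0.382 * 1.8 = 0.6876 m
r^2 = 0.6876^2 = 0.472794
I = 58.1 * 0.472794 = 27.469 kg*m^2

27.469 kg*m^2


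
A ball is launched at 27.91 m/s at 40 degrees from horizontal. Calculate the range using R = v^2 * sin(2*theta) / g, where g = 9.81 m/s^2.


sin(2 * 40) = sin(80) = 0.984808
v^2 = 27.91^2 = 778.9681
R = 778.9681 * 0.984808 / 9.81
= 78.199 m

78.199 m


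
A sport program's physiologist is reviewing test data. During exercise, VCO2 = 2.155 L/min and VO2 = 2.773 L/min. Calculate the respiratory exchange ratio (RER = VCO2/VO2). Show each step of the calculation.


RER = VCO2 / VO2
= 2.155 / 2.773
= 0.7771

0.7771


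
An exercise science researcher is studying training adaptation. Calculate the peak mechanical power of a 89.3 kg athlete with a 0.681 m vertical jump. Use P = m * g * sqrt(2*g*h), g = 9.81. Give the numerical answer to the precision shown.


First, sqrt(2gh) = sqrt(2 * 9.81 * 0.681)
= sqrt(13.36122) = 3.6553 m/s
Power = 89.3 * 9.81 * 3.6553 = 3202.16 W

3202.16 W


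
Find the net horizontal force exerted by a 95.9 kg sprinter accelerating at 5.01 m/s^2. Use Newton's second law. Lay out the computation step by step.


Newton's second law: F = m * a
F = 95.9 * 5.01 = 480.46 N

480.46 N


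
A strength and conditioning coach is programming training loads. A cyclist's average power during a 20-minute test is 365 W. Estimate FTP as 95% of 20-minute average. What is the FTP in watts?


FTP = 20-min power * 0.95
= 365 * 0.95
= 346.75 W

346.75 W


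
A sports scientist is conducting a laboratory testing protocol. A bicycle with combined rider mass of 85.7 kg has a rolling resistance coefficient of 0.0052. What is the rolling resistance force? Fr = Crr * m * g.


Fr = 0.0052 * 85.7 * 9.81
= 0.44564 * 9.81
= 4.372 N

4.372 N


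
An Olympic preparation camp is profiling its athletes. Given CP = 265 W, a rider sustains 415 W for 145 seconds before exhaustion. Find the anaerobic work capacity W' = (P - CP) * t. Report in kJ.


Excess power = 415 - 265 = 150 W
Work above CP = 150 * 145 = 21750 J
W' = 21.75 kJ

21.75 kJ
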